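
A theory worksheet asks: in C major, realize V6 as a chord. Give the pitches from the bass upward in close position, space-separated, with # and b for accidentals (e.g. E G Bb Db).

The numeral's case and figure indicate a major triad. In C major its root, the fifth degree, is G.
Stacking thirds from G gives G-B-D.
The figured bass 6 indicates first inversion, placing the third (B) in the bass: B-D-G.

B D G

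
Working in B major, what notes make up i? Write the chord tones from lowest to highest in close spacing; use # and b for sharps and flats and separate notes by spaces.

B D F#

i is the minor tonic, borrowed from the parallel minor. In B major that root is B.
So the chord is B-D-F#.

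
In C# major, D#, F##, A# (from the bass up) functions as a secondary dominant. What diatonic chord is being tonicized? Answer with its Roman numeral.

V

The chord is a major triad on D#.
A dominant resolves down a perfect fifth: D# → G#. In C# major, G# is scale degree 5, i.e. V.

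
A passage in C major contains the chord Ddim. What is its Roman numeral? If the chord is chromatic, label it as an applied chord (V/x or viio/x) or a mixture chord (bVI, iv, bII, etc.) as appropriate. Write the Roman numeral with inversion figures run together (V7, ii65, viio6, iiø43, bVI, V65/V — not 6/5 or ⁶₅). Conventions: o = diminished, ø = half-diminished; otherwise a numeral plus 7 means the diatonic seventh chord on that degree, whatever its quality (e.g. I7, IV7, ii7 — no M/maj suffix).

The pitches D-F-Ab form a diminished triad rooted on D.
D is the second degree of C major. This is the diminished supertonic triad, borrowed from the parallel minor.

iio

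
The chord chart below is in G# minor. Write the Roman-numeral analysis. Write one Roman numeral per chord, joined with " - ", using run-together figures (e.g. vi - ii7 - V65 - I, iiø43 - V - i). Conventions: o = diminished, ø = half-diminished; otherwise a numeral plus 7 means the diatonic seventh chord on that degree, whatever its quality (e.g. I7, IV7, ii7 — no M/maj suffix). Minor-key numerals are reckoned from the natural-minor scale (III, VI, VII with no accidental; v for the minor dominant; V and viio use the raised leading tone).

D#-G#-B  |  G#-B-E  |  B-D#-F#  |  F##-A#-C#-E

i64 - VI6 - III - viio7

D#-G#-B has root G#, degree 1 in G# minor, so i64.
G#-B-E: root E is the submediant; major triad there is VI6.
B-D#-F# has root B, degree 3 in G# minor, so III.
F##-A#-C#-E has root F##, degree 7 in G# minor, so viio7.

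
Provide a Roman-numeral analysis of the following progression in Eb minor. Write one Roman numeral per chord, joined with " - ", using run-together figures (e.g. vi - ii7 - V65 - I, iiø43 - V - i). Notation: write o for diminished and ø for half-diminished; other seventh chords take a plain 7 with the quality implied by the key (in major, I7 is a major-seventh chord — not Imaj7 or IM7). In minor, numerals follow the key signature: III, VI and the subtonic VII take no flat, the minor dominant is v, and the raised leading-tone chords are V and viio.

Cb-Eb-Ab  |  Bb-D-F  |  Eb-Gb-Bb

iv6 - V - i

Cb-Eb-Ab has root Ab, degree 4 in Eb minor, so iv6.
Bb-D-F: major triad on Bb = scale degree 5 → V.
Eb-Gb-Bb: minor triad on Eb = scale degree 1 → i.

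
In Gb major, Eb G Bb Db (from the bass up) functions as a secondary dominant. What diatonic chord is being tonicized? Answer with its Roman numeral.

ii

The chord is a dominant seventh chord on Eb.
A dominant resolves down a perfect fifth: Eb → Ab. In Gb major, Ab is scale degree 2, i.e. ii.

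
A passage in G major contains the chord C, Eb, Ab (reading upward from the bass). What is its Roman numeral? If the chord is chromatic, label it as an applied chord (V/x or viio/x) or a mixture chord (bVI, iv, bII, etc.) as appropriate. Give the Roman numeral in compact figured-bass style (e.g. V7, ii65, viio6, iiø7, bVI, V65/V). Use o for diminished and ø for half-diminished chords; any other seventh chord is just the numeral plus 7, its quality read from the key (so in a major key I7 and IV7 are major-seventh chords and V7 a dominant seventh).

bII6

Stacked in thirds the chord is Ab-C-Eb: a major triad on Ab.
Ab is the lowered second degree of G major (diatonic 2 would be A). This is the Neapolitan sixth — a major triad on the lowered second degree, here in its customary first inversion.
With C in the bass the chord is in first inversion, so the figured bass is 6.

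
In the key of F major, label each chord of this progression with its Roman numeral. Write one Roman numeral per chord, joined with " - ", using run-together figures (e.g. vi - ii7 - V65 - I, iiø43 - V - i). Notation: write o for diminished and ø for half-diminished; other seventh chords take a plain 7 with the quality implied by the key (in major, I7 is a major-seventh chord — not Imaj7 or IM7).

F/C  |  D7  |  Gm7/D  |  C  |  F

I64 - V7/ii - ii43 - V - I

F/C has root F, degree 1 in F major, so I64.
D7: a dominant seventh chord on D, the applied dominant of ii → V7/ii.
Gm7/D has root G, degree 2 in F major, so ii43.
C: root C is the dominant; major triad there is V.
F: root F is the tonic; major triad there is I.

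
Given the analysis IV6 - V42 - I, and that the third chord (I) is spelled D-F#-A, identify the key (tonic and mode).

The chord D is a major triad rooted on D; its label is I.
If D is scale degree 1 and the mode makes that degree carry a major triad, the tonic is D and the mode is major.

D major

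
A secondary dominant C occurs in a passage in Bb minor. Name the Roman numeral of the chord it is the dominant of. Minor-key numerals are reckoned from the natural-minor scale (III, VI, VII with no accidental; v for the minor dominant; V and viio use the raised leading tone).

The chord is a major triad on C.
A dominant resolves down a perfect fifth: C → F. In Bb minor, F is scale degree 5, i.e. V.

V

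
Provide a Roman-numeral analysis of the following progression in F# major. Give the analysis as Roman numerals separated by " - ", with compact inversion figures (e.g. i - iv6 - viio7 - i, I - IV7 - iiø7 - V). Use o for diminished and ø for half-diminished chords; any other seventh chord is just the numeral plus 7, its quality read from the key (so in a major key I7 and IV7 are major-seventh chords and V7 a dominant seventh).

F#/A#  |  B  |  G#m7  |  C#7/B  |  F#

I6 - IV - ii7 - V42 - I

F#/A#: major triad on F# = scale degree 1 → I6.
B has root B, degree 4 in F# major, so IV.
G#m7: minor seventh chord on G# = scale degree 2 → ii7.
C#7/B has root C#, degree 5 in F# major, so V42.
F#: root F# is the tonic; major triad there is I.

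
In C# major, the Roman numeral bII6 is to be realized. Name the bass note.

bII in C# major has root D; the chord is D-F#-A.
The figure 6 means first inversion — the third is in the bass.

F#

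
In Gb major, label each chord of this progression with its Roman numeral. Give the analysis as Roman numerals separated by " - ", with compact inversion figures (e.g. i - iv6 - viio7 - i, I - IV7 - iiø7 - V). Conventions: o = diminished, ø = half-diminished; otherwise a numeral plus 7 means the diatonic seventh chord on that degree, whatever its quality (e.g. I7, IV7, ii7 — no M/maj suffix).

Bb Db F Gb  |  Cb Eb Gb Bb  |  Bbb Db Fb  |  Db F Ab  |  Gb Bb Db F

I65 - IV7 - bIII - V - I7

Bb-Db-F-Gb: root Gb is the tonic; major seventh chord there is I65.
Cb-Eb-Gb-Bb: root Cb is the subdominant; major seventh chord there is IV7.
Bbb-Db-Fb: major triad on Bbb — chromatic; bIII (borrowed from the parallel minor).
Db-F-Ab: major triad on Db = scale degree 5 → V.
Gb-Bb-Db-F: root Gb is the tonic; major seventh chord there is I7.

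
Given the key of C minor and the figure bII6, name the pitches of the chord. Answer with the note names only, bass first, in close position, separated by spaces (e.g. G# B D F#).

F Ab Db

bII6 is the Neapolitan sixth — a major triad on the lowered second degree, here in its customary first inversion. In C minor that root is Db.
So the chord is Db-F-Ab.
With the 6 figure the chord is in first inversion; from the bass F upward in close position it reads F-Ab-Db.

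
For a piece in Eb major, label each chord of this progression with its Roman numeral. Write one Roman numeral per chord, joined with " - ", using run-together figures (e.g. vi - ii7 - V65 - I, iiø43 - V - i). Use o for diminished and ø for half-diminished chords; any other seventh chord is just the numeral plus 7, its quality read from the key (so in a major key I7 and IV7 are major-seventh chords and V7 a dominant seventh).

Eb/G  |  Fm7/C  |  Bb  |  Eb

Eb/G: root Eb is the tonic; major triad there is I6.
Fm7/C has root F, degree 2 in Eb major, so ii43.
Bb: major triad on Bb = scale degree 5 → V.
Eb: root Eb is the tonic; major triad there is I.

I6 - ii43 - V - I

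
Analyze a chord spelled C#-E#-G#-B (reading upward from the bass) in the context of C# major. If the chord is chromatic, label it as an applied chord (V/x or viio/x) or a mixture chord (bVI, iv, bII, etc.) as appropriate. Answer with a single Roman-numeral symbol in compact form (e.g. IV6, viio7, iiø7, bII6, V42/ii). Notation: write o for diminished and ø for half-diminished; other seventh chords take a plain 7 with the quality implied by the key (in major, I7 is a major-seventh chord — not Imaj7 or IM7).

V7/IV

Stacked in thirds the chord is C#-E#-G#-B: a dominant seventh chord on C#.
C# is not a diatonic chord root with this quality in C# major, but it lies a perfect fifth above F# (IV), so the chord functions as an applied dominant of IV.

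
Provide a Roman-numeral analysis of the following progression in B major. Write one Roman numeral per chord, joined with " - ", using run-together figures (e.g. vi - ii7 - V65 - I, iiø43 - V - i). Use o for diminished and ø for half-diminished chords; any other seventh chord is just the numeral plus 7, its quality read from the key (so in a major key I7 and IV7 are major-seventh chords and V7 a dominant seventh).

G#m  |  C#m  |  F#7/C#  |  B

G#m: root G# is the submediant; minor triad there is vi.
C#m: minor triad on C# = scale degree 2 → ii.
F#7/C#: dominant seventh chord on F# = scale degree 5 → V43.
B: root B is the tonic; major triad there is I.

vi - ii - V43 - I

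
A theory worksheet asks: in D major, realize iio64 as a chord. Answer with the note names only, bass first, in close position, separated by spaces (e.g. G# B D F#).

Bb E G

Scale degree 2 in D major is E; here the chord built on it is altered to a diminished triad. iio64 is the diminished supertonic triad, borrowed from the parallel minor.
So the chord is E-G-Bb, a diminished triad.
With the 64 figure the chord is in second inversion; from the bass Bb upward in close position it reads Bb-E-G.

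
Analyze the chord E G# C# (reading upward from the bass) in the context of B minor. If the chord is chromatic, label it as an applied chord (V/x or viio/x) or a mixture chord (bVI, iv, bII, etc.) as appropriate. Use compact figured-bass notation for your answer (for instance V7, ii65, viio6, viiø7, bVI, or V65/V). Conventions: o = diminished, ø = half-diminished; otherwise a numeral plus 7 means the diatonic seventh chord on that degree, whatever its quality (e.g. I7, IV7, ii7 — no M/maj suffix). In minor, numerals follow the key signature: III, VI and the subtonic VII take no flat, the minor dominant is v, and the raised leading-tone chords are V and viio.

ii6

Stacked in thirds the chord is C#-E-G#: a minor triad on C#.
C# is the second degree of B minor. This is the minor supertonic, borrowed from the parallel major (the Dorian ii).
With E in the bass the chord is in first inversion, so the figured bass is 6.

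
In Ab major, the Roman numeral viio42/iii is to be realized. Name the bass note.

Ab

The applied chord viio42/iii is rooted on B: B-D-F-Ab.
The figure 42 means third inversion — the seventh is in the bass.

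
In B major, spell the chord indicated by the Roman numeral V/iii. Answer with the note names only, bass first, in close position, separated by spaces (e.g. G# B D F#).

V/iii is a secondary dominant — the dominant triad of iii. iii in B major is D#, so the applied chord's root is A#, a perfect fifth above.
Building a major triad on A# gives A#-C##-E#.

A# C## E#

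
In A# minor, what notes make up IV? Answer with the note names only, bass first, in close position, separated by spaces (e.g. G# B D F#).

D# F## A#

IV is the major subdominant, borrowed from the parallel major. In A# minor that root is D#.
So the chord is D#-F##-A#.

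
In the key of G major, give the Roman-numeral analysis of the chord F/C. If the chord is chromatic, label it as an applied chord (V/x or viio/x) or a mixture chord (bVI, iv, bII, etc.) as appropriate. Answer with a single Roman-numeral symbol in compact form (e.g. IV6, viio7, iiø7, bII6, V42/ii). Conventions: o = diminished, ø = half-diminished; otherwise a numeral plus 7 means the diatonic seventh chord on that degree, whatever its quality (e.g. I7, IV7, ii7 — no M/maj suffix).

bVII64

Stacked in thirds the chord is F-A-C: a major triad on F.
F is the lowered seventh degree of G major (diatonic 7 would be F#). This is a major triad on the lowered seventh degree (the subtonic), borrowed from the parallel minor.
With C in the bass the chord is in second inversion, so the figured bass is 64.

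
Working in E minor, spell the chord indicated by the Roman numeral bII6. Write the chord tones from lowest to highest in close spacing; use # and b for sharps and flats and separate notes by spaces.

A C F

bII6 is the Neapolitan sixth — a major triad on the lowered second degree, here in its customary first inversion. In E minor that root is F.
So the chord is F-A-C.
With the 6 figure the chord is in first inversion; from the bass A upward in close position it reads A-C-F.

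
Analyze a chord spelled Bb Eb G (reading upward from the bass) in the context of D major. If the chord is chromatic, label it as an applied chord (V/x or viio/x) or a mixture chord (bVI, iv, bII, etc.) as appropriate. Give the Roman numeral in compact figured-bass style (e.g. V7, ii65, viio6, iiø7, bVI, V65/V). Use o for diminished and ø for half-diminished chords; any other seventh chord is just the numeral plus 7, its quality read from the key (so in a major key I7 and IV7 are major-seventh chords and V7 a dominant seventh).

bII64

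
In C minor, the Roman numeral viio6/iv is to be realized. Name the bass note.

The applied chord viio6/iv is rooted on E: E-G-Bb.
The figure 6 means first inversion — the third is in the bass.

G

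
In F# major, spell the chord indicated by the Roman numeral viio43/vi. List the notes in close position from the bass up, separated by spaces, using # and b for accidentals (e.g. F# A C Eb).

The slash marks an applied leading-tone chord: viio of vi. In F# major, vi is D#, so the leading tone to it is C##, a half step below.
Building a fully diminished seventh chord on C## gives C##-E#-G#-B.
The figured bass 43 indicates second inversion, placing the fifth (G#) in the bass: G#-B-C##-E#.

G# B C## E#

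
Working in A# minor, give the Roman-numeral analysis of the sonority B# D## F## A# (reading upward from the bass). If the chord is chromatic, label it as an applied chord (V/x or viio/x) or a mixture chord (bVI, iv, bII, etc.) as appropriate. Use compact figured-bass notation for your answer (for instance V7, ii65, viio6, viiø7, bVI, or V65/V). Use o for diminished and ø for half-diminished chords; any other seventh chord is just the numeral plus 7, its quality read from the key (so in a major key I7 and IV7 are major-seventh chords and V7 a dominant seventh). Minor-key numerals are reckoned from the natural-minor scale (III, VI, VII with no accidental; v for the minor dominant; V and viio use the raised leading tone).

The pitches B#-D##-F##-A# form a dominant seventh chord rooted on B#.
B# is not a diatonic chord root with this quality in A# minor, but it lies a perfect fifth above E# (V), so the chord functions as an applied dominant of V.

V7/V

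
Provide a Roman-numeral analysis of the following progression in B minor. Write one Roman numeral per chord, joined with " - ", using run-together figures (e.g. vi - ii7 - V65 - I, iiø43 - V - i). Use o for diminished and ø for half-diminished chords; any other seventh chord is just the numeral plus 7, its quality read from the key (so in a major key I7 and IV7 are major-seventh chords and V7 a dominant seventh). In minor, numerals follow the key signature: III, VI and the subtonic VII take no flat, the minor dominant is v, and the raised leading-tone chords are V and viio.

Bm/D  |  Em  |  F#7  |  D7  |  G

Bm/D: minor triad on B = scale degree 1 → i6.
Em has root E, degree 4 in B minor, so iv.
F#7: root F# is the dominant; dominant seventh chord there is V7.
D7 is the secondary dominant of VI (dominant seventh chord on D): V7/VI.
G: major triad on G = scale degree 6 → VI.

i6 - iv - V7 - V7/VI - VI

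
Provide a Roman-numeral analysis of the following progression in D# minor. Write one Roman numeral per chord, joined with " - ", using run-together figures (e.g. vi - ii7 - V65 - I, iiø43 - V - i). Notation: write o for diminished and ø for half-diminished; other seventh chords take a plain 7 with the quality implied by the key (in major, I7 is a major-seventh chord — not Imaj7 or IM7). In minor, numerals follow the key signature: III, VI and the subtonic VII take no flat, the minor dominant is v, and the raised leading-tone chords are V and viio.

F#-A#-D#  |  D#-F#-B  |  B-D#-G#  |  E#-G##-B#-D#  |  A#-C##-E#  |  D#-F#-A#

i6 - VI6 - iv6 - V7/V - V - i

F#-A#-D# has root D#, degree 1 in D# minor, so i6.
D#-F#-B has root B, degree 6 in D# minor, so VI6.
B-D#-G#: root G# is the subdominant; minor triad there is iv6.
E#-G##-B#-D# is the secondary dominant of V (dominant seventh chord on E#): V7/V.
A#-C##-E#: major triad on A# = scale degree 5 → V.
D#-F#-A#: minor triad on D# = scale degree 1 → i.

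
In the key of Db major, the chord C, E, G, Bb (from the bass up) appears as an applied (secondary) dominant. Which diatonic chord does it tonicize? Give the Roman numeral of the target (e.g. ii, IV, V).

iii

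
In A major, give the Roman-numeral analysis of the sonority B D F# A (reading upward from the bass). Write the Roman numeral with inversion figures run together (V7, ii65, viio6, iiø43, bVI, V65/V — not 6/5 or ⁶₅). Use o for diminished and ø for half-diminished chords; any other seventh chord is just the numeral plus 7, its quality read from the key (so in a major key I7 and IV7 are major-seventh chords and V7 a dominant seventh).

ii7

Stacked in thirds the chord is B-D-F#-A: a minor seventh chord on B.
In A major, B is the supertonic; the diatonic minor seventh chord there is ii7.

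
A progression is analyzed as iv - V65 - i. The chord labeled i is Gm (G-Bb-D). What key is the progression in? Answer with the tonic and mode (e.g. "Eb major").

The chord Gm is a minor triad rooted on G; its label is i.
If G is scale degree 1 and the mode makes that degree carry a minor triad, the tonic is G and the mode is minor.

G minor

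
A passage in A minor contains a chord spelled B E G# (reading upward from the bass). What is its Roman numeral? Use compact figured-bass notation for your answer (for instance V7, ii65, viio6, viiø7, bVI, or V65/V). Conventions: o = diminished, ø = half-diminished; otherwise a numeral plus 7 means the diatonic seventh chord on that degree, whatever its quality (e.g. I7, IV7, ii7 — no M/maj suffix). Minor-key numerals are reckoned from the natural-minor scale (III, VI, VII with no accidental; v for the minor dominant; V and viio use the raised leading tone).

V64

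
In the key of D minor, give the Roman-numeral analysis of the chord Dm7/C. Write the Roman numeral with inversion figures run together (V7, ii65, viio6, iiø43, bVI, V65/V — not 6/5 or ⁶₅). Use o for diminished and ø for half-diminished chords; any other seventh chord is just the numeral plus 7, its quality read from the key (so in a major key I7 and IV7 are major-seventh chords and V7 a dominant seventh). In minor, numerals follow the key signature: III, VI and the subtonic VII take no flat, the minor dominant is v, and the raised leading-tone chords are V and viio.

i42

Stacked in thirds the chord is D-F-A-C: a minor seventh chord on D.
D is scale degree 1 in D minor, and a minor seventh chord on that degree is written i7.
With C in the bass the chord is in third inversion, so the figured bass is 42.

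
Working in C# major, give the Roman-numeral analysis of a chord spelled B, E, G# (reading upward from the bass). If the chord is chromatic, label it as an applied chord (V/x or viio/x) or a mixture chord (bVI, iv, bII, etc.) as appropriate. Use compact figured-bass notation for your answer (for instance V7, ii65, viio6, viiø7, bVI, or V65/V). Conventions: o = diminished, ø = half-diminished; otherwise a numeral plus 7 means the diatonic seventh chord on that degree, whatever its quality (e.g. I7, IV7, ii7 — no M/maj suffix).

Stacked in thirds the chord is E-G#-B: a major triad on E.
E is the lowered third degree of C# major (diatonic 3 would be E#). This is a major triad on the lowered third degree, borrowed from the parallel minor.
With B in the bass the chord is in second inversion, so the figured bass is 64.

bIII64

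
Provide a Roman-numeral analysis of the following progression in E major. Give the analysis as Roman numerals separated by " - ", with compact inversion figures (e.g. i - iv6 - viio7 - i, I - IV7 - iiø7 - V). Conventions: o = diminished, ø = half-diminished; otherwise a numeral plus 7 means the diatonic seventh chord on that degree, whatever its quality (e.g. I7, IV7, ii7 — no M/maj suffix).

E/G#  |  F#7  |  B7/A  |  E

E/G#: major triad on E = scale degree 1 → I6.
F#7: chromatic; F# is V of V, so V7/V.
B7/A: dominant seventh chord on B = scale degree 5 → V42.
E has root E, degree 1 in E major, so I.

I6 - V7/V - V42 - I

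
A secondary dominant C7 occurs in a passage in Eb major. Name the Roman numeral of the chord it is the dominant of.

ii

The chord is a dominant seventh chord on C.
A dominant resolves down a perfect fifth: C → F. In Eb major, F is scale degree 2, i.e. ii.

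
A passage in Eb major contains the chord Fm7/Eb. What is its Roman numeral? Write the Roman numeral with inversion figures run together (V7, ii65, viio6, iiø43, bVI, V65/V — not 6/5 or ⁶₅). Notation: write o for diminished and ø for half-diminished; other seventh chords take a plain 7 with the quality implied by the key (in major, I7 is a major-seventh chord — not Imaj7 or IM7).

Stacked in thirds the chord is F-Ab-C-Eb: a minor seventh chord on F.
In Eb major, F is the supertonic; the diatonic minor seventh chord there is ii7.
With Eb in the bass the chord is in third inversion, so the figured bass is 42.

ii42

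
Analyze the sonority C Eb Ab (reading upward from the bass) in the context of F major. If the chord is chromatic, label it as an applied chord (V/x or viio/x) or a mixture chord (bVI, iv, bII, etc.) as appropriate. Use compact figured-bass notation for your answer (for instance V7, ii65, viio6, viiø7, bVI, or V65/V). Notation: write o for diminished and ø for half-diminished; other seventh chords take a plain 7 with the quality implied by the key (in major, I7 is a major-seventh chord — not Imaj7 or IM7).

The pitches Ab-C-Eb form a major triad rooted on Ab.
Ab is the lowered third degree of F major (diatonic 3 would be A). This is a major triad on the lowered third degree, borrowed from the parallel minor.
With C in the bass the chord is in first inversion, so the figured bass is 6.

bIII6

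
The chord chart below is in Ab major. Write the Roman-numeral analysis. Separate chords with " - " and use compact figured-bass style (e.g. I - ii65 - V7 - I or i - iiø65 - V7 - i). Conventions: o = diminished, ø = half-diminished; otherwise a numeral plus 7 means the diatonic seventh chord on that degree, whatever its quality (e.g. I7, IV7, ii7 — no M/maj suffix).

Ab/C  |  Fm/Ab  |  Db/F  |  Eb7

I6 - vi6 - IV6 - V7

Ab/C has root Ab, degree 1 in Ab major, so I6.
Fm/Ab has root F, degree 6 in Ab major, so vi6.
Db/F: major triad on Db = scale degree 4 → IV6.
Eb7 has root Eb, degree 5 in Ab major, so V7.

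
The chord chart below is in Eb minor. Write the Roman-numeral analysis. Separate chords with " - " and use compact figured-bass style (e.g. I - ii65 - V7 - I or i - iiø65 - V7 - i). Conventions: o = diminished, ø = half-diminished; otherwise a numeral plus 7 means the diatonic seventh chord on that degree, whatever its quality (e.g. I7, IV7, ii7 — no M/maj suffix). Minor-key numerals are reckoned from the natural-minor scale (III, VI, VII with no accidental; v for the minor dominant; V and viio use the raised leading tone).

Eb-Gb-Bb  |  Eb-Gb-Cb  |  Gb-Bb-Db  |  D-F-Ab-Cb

i - VI6 - III - viio7

Eb-Gb-Bb: root Eb is the tonic; minor triad there is i.
Eb-Gb-Cb: root Cb is the submediant; major triad there is VI6.
Gb-Bb-Db: major triad on Gb = scale degree 3 → III.
D-F-Ab-Cb has root D, degree 7 in Eb minor, so viio7.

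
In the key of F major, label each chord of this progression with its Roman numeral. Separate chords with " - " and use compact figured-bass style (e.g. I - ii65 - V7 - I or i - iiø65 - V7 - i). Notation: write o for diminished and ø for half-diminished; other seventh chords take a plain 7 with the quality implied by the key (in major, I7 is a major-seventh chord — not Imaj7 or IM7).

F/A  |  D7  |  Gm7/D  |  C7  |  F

F/A has root F, degree 1 in F major, so I6.
D7: a dominant seventh chord on D, the applied dominant of ii → V7/ii.
Gm7/D: minor seventh chord on G = scale degree 2 → ii43.
C7: root C is the dominant; dominant seventh chord there is V7.
F: major triad on F = scale degree 1 → I.

I6 - V7/ii - ii43 - V7 - I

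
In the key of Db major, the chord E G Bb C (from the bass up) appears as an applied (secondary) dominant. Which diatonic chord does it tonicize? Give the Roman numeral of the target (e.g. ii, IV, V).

iii

The chord is a dominant seventh chord on C.
A dominant resolves down a perfect fifth: C → F. In Db major, F is scale degree 3, i.e. iii.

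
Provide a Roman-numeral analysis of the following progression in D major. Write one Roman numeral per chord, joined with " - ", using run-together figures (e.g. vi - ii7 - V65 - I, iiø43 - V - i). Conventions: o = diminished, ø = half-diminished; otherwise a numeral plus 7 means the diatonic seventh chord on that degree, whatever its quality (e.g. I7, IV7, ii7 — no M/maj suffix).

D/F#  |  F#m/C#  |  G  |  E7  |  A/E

D/F#: major triad on D = scale degree 1 → I6.
F#m/C#: minor triad on F# = scale degree 3 → iii64.
G: major triad on G = scale degree 4 → IV.
E7 is the secondary dominant of V (dominant seventh chord on E): V7/V.
A/E: root A is the dominant; major triad there is V64.

I6 - iii64 - IV - V7/V - V64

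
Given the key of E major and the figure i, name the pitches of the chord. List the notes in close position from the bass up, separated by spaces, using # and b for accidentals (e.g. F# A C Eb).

E G B

i is the minor tonic, borrowed from the parallel minor. In E major that root is E.
So the chord is E-G-B.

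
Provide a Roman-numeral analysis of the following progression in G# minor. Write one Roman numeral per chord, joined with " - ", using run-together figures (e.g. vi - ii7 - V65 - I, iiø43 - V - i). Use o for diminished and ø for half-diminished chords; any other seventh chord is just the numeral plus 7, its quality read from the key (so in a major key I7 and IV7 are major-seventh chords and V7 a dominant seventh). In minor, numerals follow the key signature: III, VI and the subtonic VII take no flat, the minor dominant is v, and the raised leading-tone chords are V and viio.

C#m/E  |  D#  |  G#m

C#m/E has root C#, degree 4 in G# minor, so iv6.
D# has root D#, degree 5 in G# minor, so V.
G#m has root G#, degree 1 in G# minor, so i.

iv6 - V - i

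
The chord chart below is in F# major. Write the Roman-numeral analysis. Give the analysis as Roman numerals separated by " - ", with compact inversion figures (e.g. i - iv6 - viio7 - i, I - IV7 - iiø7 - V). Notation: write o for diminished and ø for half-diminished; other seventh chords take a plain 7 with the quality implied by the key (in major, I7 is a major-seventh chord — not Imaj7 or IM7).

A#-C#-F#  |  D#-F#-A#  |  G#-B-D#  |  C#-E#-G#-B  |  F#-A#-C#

A#-C#-F# has root F#, degree 1 in F# major, so I6.
D#-F#-A#: minor triad on D# = scale degree 6 → vi.
G#-B-D#: root G# is the supertonic; minor triad there is ii.
C#-E#-G#-B has root C#, degree 5 in F# major, so V7.
F#-A#-C#: major triad on F# = scale degree 1 → I.

I6 - vi - ii - V7 - I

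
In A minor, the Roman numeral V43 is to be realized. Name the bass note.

B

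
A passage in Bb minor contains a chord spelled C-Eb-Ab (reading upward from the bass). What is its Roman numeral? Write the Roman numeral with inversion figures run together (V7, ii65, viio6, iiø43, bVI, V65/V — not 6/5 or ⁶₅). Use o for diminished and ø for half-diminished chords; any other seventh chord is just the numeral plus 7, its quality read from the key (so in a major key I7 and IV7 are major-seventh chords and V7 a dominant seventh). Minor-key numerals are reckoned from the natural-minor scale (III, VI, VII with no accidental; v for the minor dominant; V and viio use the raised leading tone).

The pitches Ab-C-Eb form a major triad rooted on Ab.
Ab is scale degree 7 in Bb minor, and a major triad on that degree is written VII.
With C in the bass the chord is in first inversion, so the figured bass is 6.

VII6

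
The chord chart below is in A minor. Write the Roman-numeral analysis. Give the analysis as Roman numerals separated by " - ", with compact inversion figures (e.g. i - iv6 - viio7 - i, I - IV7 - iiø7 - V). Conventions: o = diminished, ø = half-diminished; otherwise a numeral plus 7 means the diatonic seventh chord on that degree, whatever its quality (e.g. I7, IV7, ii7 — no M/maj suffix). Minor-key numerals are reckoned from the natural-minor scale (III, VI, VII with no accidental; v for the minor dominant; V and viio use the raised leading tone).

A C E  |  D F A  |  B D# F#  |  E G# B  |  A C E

i - iv - V/V - V - i

A-C-E has root A, degree 1 in A minor, so i.
D-F-A has root D, degree 4 in A minor, so iv.
B-D#-F#: chromatic; B is V of V, so V/V.
E-G#-B: major triad on E = scale degree 5 → V.
A-C-E: minor triad on A = scale degree 1 → i.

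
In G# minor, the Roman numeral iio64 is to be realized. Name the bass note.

E

iio in G# minor has root A#; the chord is A#-C#-E.
The figure 64 means second inversion — the fifth is in the bass.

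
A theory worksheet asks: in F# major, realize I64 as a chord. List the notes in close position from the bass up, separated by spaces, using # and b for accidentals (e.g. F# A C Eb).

C# F# A#

In F# major, scale degree 1 is F#, and the diatonic chord built there is a major triad.
Stacking thirds from F# gives F#-A#-C#.
With the 64 figure the chord is in second inversion; from the bass C# upward in close position it reads C#-F#-A#.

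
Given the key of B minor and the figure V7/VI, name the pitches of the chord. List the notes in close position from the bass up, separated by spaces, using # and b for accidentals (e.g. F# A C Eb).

D F# A C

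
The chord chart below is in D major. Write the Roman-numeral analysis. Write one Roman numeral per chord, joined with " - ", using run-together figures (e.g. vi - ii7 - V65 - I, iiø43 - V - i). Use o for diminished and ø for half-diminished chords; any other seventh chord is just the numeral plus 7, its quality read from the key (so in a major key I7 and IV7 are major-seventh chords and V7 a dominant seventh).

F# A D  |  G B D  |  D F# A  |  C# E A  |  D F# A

F#-A-D: major triad on D = scale degree 1 → I6.
G-B-D: major triad on G = scale degree 4 → IV.
D-F#-A: major triad on D = scale degree 1 → I.
C#-E-A has root A, degree 5 in D major, so V6.
D-F#-A: major triad on D = scale degree 1 → I.

I6 - IV - I - V6 - I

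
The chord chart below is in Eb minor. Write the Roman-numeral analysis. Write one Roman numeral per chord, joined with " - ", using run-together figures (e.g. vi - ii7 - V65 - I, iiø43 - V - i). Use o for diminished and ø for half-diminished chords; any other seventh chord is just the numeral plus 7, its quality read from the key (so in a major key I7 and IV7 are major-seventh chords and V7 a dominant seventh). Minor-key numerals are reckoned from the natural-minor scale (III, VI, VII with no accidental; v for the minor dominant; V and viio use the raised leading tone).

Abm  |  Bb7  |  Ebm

Abm: minor triad on Ab = scale degree 4 → iv.
Bb7: dominant seventh chord on Bb = scale degree 5 → V7.
Ebm: minor triad on Eb = scale degree 1 → i.

iv - V7 - i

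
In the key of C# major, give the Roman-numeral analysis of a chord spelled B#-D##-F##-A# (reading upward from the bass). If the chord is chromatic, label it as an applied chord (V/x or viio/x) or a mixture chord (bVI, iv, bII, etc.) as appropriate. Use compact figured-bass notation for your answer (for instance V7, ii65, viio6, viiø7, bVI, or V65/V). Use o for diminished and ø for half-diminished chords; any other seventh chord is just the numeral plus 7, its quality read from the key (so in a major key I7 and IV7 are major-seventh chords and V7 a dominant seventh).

V7/iii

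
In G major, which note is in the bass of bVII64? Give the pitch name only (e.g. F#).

C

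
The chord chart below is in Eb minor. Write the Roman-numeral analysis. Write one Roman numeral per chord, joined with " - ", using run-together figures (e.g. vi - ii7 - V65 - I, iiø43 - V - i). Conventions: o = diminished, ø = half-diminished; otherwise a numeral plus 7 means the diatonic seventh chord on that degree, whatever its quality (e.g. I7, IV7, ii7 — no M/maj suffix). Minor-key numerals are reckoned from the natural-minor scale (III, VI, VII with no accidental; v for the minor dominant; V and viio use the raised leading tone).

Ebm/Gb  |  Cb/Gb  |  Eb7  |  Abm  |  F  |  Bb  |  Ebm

i6 - VI64 - V7/iv - iv - V/V - V - i

Ebm/Gb: root Eb is the tonic; minor triad there is i6.
Cb/Gb: root Cb is the submediant; major triad there is VI64.
Eb7: chromatic; Eb is V of iv, so V7/iv.
Abm has root Ab, degree 4 in Eb minor, so iv.
F: a major triad on F, the applied dominant of V → V/V.
Bb: major triad on Bb = scale degree 5 → V.
Ebm has root Eb, degree 1 in Eb minor, so i.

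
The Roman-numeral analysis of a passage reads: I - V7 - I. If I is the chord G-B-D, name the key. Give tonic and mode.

G major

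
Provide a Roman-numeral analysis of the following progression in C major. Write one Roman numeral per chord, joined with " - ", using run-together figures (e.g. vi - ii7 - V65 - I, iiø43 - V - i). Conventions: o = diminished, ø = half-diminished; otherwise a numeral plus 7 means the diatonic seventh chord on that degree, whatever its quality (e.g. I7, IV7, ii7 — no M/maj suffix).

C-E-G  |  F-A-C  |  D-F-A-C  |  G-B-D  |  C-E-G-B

C-E-G: root C is the tonic; major triad there is I.
F-A-C: major triad on F = scale degree 4 → IV.
D-F-A-C: minor seventh chord on D = scale degree 2 → ii7.
G-B-D: major triad on G = scale degree 5 → V.
C-E-G-B: major seventh chord on C = scale degree 1 → I7.

I - IV - ii7 - V - I7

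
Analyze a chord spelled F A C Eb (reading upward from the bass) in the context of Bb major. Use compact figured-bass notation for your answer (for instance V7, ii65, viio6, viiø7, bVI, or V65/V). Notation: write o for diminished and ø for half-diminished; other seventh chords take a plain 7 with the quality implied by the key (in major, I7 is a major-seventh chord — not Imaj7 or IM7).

V7

Stacked in thirds the chord is F-A-C-Eb: a dominant seventh chord on F.
In Bb major, F is the dominant; the diatonic dominant seventh chord there is V7.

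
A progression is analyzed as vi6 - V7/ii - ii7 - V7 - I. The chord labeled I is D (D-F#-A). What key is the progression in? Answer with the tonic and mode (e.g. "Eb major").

D major

The anchor chord is a major triad on D, labeled I.
If D is scale degree 1 and the mode makes that degree carry a major triad, the tonic is D and the mode is major.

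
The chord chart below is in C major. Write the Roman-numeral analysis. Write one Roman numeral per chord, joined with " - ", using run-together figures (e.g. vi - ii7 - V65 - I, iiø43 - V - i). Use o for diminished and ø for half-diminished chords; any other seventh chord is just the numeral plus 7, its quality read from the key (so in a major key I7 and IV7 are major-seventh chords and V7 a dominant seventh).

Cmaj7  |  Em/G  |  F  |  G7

I7 - iii6 - IV - V7

Cmaj7 has root C, degree 1 in C major, so I7.
Em/G: minor triad on E = scale degree 3 → iii6.
F has root F, degree 4 in C major, so IV.
G7: root G is the dominant; dominant seventh chord there is V7.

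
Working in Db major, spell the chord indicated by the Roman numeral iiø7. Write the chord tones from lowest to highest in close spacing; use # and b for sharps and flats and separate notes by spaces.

Eb Gb Bbb Db

Scale degree 2 in Db major is Eb; here the chord built on it is altered to a half-diminished seventh chord. iiø7 is the half-diminished supertonic seventh, borrowed from the parallel minor.
So the chord is Eb-Gb-Bbb-Db.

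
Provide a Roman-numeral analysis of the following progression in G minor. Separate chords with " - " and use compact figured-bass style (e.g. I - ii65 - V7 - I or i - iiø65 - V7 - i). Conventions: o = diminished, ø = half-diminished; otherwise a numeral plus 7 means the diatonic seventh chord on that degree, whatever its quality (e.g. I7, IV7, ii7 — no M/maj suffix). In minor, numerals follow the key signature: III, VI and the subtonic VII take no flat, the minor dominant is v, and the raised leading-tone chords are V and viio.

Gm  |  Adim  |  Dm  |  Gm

i - iio - v - i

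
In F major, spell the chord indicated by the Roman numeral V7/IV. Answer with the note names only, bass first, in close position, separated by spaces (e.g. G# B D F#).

F A C Eb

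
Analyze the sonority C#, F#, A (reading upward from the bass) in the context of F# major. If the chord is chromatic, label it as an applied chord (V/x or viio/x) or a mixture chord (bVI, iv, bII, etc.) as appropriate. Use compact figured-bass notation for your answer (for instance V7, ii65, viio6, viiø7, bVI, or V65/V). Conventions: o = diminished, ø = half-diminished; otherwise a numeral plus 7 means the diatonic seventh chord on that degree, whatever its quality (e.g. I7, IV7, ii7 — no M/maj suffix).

i64

The pitches F#-A-C# form a minor triad rooted on F#.
F# is the first degree of F# major. This is the minor tonic, borrowed from the parallel minor.
With C# in the bass the chord is in second inversion, so the figured bass is 64.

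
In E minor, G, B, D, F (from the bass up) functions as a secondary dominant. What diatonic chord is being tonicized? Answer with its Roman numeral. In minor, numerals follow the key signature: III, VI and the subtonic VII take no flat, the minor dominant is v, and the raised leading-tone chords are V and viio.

VI

The chord is a dominant seventh chord on G.
A dominant resolves down a perfect fifth: G → C. In E minor, C is scale degree 6, i.e. VI.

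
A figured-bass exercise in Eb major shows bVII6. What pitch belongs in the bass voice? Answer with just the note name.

F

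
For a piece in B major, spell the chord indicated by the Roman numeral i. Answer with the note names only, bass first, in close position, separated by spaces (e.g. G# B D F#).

B D F#

i is the minor tonic, borrowed from the parallel minor. In B major that root is B.
So the chord is B-D-F#, a minor triad.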